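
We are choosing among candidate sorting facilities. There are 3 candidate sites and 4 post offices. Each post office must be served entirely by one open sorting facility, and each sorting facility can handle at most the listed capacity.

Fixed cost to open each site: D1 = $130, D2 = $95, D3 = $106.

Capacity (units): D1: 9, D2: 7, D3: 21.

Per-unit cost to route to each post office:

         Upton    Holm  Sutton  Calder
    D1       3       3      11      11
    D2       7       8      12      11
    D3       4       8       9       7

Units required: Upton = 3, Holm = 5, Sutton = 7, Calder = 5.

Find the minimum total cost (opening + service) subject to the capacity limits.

Minimum total cost: 256

Open {D3}: Upton→D3 4·3=12, Holm→D3 8·5=40, Sutton→D3 9·7=63, Calder→D3 7·5=35.
Loads: D3 carries 20/21. Service 150; fixed 106; total 256.
Next best feasible plan costs 351.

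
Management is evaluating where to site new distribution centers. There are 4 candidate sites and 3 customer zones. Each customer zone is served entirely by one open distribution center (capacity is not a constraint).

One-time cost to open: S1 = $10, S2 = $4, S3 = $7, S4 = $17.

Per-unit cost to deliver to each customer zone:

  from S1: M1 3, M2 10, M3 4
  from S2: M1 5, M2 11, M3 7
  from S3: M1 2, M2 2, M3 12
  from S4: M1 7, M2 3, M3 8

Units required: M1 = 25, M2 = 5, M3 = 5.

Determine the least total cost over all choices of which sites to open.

Minimum total cost: 97

For any fixed open set, each customer zone goes to its cheapest open site; total = fixed + service.
{S1, S3}: M1→S3 2·25=50, M2→S3 2·5=10, M3→S1 4·5=20. Service 80; fixed 17; total 97.
{S1, S2, S3}: service 80 + fixed 21 = 101
{S2, S3}: M1→S3 2·25=50, M2→S3 2·5=10, M3→S2 7·5=35. Service 95; fixed 11; total 106.
{S1, S2, S3, S4}: service 80 + fixed 38 = 118
No other subset beats 97.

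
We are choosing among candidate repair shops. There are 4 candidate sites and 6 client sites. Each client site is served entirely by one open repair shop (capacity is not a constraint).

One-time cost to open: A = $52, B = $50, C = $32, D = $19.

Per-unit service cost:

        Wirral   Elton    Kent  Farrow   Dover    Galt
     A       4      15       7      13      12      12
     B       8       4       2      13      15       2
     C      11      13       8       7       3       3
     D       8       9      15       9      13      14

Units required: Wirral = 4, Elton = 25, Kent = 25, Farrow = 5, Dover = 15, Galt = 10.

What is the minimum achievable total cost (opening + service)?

Minimum total cost: 364

For any fixed open set, each client site goes to its cheapest open site; total = fixed + service.
{B, C}: Wirral→B 8·4=32, Elton→B 4·25=100, Kent→B 2·25=50, Farrow→C 7·5=35, Dover→C 3·15=45, Galt→B 2·10=20. Service 282; fixed 82; total 364.
{B, C, D}: Wirral→B 8·4=32, Elton→B 4·25=100, Kent→B 2·25=50, Farrow→C 7·5=35, Dover→C 3·15=45, Galt→B 2·10=20. Service 282; fixed 101; total 383.
{A, B, C}: service 266 + fixed 134 = 400
{A, B, C, D}: service 266 + fixed 153 = 419
No other subset beats 364.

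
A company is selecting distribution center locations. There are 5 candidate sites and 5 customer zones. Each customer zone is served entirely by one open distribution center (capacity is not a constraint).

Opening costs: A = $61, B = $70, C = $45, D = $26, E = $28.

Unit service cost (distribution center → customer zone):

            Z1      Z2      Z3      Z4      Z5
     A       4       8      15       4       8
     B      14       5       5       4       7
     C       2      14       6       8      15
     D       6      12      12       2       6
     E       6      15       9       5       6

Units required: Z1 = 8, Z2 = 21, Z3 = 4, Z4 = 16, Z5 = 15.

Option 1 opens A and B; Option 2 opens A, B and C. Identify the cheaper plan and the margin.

Option 1 is cheaper by 29.

Option 1: {A, B}: Z1→A 4·8=32, Z2→B 5·21=105, Z3→B 5·4=20, Z4→A 4·16=64, Z5→B 7·15=105. Service 326; fixed 131; total 457.
Option 2: {A, B, C}: Z1→C 2·8=16, Z2→B 5·21=105, Z3→B 5·4=20, Z4→A 4·16=64, Z5→B 7·15=105. Service 310; fixed 176; total 486.
Difference: |457 − 486| = 29.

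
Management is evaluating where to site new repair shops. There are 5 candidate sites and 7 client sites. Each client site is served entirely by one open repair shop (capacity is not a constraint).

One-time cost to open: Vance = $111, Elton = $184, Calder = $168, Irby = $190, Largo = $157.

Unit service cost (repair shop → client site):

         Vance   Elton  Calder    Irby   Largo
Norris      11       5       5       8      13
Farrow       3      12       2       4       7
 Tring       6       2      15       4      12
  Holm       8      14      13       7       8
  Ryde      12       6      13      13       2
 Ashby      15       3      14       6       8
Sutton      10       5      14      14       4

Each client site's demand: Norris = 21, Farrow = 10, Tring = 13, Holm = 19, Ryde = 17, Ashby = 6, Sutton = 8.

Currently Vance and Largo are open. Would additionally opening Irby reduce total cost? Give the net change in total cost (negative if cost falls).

No — net change +70 (cost rises by 70).

Current service cost with {Vance, Largo}: 605.
Adding Irby: each client site re-picks its cheapest; new service cost 485, saving 120.
Extra fixed cost: 190. Net change = 190 − 120 = 70.
(Totals: 873 → 943.)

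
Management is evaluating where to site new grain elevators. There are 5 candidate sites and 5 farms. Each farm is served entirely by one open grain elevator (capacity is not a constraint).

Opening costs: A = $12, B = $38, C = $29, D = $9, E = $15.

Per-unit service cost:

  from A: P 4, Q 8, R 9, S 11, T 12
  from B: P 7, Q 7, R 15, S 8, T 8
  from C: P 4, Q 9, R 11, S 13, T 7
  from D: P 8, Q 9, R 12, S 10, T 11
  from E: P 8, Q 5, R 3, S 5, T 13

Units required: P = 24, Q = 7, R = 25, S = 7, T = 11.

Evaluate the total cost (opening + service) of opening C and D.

Total cost: 619

Each farm is assigned to its cheapest site among the open ones.
{C, D}: P→C 4·24=96, Q→C 9·7=63, R→C 11·25=275, S→D 10·7=70, T→C 7·11=77. Service 581; fixed 38; total 619.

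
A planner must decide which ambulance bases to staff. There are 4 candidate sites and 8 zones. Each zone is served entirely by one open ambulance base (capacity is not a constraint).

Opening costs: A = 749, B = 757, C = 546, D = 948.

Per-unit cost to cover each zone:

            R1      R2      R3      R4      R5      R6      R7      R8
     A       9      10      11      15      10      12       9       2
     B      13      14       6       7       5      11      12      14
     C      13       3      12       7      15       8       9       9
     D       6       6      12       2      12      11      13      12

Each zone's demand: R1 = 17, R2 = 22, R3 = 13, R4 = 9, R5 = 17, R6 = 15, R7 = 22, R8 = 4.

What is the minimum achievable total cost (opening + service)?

Minimum total cost: 1661

For any fixed open set, each zone goes to its cheapest open site; total = fixed + service.
{C}: R1→C 13·17=221, R2→C 3·22=66, R3→C 12·13=156, R4→C 7·9=63, R5→C 15·17=255, R6→C 8·15=120, R7→C 9·22=198, R8→C 9·4=36. Service 1115; fixed 546; total 1661.
{A}: service 1207 + fixed 749 = 1956
{B}: service 1240 + fixed 757 = 1997
{A, B, C, D}: R1→D 6·17=102, R2→C 3·22=66, R3→B 6·13=78, R4→D 2·9=18, R5→B 5·17=85, R6→C 8·15=120, R7→A 9·22=198, R8→A 2·4=8. Service 675; fixed 3000; total 3675.
No other subset beats 1661.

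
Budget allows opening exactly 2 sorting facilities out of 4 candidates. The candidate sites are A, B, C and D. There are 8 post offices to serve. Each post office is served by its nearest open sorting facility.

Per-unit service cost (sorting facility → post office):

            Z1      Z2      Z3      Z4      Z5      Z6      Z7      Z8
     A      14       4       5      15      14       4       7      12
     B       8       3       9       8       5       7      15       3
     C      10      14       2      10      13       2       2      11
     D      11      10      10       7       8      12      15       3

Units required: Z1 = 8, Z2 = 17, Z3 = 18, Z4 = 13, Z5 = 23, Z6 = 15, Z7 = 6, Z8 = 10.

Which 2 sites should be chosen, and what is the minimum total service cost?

Choose B and C; total service cost 442.

With exactly 2 open, each post office uses its cheapest among the chosen.
{B, C}: Z1→B 8·8=64, Z2→B 3·17=51, Z3→C 2·18=36, Z4→B 8·13=104, Z5→B 5·23=115, Z6→C 2·15=30, Z7→C 2·6=12, Z8→B 3·10=30. Service cost 442.
{A, B}: service cost 556
{C, D}: service cost 633
Among all 6 size-2 choices, {B, C} is lowest.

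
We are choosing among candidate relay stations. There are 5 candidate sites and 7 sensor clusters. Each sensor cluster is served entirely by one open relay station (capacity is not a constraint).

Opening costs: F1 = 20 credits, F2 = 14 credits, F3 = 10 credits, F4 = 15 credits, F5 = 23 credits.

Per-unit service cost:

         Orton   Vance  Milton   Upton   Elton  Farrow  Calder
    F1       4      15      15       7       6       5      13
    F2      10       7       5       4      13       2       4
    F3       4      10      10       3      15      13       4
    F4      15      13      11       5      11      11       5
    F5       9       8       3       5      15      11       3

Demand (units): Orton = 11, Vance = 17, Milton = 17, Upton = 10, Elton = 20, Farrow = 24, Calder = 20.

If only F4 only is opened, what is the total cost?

Each sensor cluster is assigned to its cheapest site among the open ones.
{F4}: Orton→F4 15·11=165, Vance→F4 13·17=221, Milton→F4 11·17=187, Upton→F4 5·10=50, Elton→F4 11·20=220, Farrow→F4 11·24=264, Calder→F4 5·20=100. Service 1207; fixed 15; total 1222.

Total cost: 1222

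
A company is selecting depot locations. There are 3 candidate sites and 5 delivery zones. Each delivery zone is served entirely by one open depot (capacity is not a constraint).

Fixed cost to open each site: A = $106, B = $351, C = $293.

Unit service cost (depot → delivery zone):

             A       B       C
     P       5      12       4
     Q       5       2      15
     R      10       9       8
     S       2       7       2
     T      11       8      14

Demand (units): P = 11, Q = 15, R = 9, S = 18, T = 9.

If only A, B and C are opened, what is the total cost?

Total cost: 1004

Each delivery zone is assigned to its cheapest site among the open ones.
{A, B, C}: P→C 4·11=44, Q→B 2·15=30, R→C 8·9=72, S→A 2·18=36, T→B 8·9=72. Service 254; fixed 750; total 1004.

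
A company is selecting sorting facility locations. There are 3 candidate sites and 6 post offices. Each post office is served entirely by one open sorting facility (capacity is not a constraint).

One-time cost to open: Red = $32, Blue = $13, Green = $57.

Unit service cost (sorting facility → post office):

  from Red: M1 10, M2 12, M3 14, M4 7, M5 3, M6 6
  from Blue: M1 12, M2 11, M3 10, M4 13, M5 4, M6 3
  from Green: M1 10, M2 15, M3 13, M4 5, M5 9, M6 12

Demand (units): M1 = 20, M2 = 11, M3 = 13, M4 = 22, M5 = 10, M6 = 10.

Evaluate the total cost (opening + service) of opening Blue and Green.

Each post office is assigned to its cheapest site among the open ones.
{Blue, Green}: M1→Green 10·20=200, M2→Blue 11·11=121, M3→Blue 10·13=130, M4→Green 5·22=110, M5→Blue 4·10=40, M6→Blue 3·10=30. Service 631; fixed 70; total 701.

Total cost: 701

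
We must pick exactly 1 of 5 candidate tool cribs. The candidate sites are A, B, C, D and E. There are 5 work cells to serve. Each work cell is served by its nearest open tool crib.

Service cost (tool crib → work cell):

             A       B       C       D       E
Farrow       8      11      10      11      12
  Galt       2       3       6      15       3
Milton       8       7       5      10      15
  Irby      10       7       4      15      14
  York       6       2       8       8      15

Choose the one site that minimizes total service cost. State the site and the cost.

With exactly 1 open, each work cell uses its cheapest among the chosen.
{B}: Farrow→B 11, Galt→B 3, Milton→B 7, Irby→B 7, York→B 2. Service cost 30.
{C}: service cost 33
{A}: service cost 34
Among all 5 size-1 choices, {B} is lowest.

Choose B only; total service cost 30.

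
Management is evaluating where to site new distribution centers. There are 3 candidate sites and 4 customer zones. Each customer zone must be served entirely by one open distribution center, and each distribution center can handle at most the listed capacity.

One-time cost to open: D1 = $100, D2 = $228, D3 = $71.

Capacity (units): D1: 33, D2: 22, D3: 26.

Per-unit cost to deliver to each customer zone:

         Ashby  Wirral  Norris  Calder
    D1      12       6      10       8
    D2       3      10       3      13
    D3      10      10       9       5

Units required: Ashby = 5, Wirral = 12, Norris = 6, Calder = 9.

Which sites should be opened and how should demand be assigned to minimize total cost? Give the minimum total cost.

Open {D1}: Ashby→D1 12·5=60, Wirral→D1 6·12=72, Norris→D1 10·6=60, Calder→D1 8·9=72.
Loads: D1 carries 32/33. Service 264; fixed 100; total 364.
Next best feasible plan costs 392.

Minimum total cost: 364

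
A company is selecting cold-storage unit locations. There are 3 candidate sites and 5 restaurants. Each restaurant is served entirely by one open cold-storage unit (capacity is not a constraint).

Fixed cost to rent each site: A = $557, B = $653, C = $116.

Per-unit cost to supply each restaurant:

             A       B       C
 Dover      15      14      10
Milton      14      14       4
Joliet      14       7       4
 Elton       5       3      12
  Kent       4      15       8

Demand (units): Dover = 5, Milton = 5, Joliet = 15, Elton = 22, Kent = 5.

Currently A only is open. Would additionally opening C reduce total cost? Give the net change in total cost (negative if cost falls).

Yes — net change −109 (cost falls by 109).

Current service cost with {A}: 485.
Adding C: each restaurant re-picks its cheapest; new service cost 260, saving 225.
Extra fixed cost: 116. Net change = 116 − 225 = -109.
(Totals: 1042 → 933.)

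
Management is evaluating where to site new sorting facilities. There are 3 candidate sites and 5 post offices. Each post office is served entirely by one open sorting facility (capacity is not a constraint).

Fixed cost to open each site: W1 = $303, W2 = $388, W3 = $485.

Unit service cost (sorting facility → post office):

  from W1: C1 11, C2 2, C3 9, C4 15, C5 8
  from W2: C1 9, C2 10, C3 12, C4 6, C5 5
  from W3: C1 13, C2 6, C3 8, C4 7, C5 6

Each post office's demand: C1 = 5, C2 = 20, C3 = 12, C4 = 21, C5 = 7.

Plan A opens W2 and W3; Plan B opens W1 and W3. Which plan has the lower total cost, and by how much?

Plan B is cheaper by 127.

Plan A: {W2, W3}: C1→W2 9·5=45, C2→W3 6·20=120, C3→W3 8·12=96, C4→W2 6·21=126, C5→W2 5·7=35. Service 422; fixed 873; total 1295.
Plan B: {W1, W3}: C1→W1 11·5=55, C2→W1 2·20=40, C3→W3 8·12=96, C4→W3 7·21=147, C5→W3 6·7=42. Service 380; fixed 788; total 1168.
Difference: |1295 − 1168| = 127.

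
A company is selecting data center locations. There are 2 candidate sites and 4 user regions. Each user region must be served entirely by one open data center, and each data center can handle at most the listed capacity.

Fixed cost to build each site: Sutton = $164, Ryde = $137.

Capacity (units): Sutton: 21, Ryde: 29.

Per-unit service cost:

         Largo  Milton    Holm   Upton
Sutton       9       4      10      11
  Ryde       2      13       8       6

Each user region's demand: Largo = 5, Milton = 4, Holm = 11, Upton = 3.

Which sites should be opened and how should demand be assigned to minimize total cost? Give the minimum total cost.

Open {Ryde}: Largo→Ryde 2·5=10, Milton→Ryde 13·4=52, Holm→Ryde 8·11=88, Upton→Ryde 6·3=18.
Loads: Ryde carries 23/29. Service 168; fixed 137; total 305.
Next best feasible plan costs 433.

Minimum total cost: 305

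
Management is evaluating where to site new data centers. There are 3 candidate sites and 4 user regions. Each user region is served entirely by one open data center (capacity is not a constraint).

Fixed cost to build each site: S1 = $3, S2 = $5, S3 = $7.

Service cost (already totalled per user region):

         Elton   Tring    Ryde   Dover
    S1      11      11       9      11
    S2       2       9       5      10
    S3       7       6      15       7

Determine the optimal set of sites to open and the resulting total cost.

For any fixed open set, each user region goes to its cheapest open site; total = fixed + service.
{S2}: Elton→S2 2, Tring→S2 9, Ryde→S2 5, Dover→S2 10. Service 26; fixed 5; total 31.
{S2, S3}: Elton→S2 2, Tring→S3 6, Ryde→S2 5, Dover→S3 7. Service 20; fixed 12; total 32.
{S1, S2}: service 26 + fixed 8 = 34
{S1, S2, S3}: Elton→S2 2, Tring→S3 6, Ryde→S2 5, Dover→S3 7. Service 20; fixed 15; total 35.
No other subset beats 31.

Open S2 only; minimum total cost 31.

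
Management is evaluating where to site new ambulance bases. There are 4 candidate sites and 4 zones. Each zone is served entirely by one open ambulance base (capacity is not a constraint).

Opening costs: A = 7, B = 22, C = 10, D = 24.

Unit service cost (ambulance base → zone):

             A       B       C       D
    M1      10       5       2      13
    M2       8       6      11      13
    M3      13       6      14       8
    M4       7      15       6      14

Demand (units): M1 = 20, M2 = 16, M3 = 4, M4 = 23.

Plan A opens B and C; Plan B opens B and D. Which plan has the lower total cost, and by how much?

Plan A: {B, C}: M1→C 2·20=40, M2→B 6·16=96, M3→B 6·4=24, M4→C 6·23=138. Service 298; fixed 32; total 330.
Plan B: {B, D}: M1→B 5·20=100, M2→B 6·16=96, M3→B 6·4=24, M4→D 14·23=322. Service 542; fixed 46; total 588.
Difference: |330 − 588| = 258.

Plan A is cheaper by 258.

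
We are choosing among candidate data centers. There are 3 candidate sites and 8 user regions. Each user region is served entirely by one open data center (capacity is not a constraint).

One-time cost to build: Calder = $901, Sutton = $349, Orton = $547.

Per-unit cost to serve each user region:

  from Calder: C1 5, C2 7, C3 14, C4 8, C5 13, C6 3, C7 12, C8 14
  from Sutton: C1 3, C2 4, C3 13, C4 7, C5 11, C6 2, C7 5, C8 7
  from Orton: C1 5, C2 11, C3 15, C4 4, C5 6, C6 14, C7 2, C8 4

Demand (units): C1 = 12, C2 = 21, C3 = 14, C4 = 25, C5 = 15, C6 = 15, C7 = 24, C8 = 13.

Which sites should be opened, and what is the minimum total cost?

Open Sutton only; minimum total cost 1232.

For any fixed open set, each user region goes to its cheapest open site; total = fixed + service.
{Sutton}: C1→Sutton 3·12=36, C2→Sutton 4·21=84, C3→Sutton 13·14=182, C4→Sutton 7·25=175, C5→Sutton 11·15=165, C6→Sutton 2·15=30, C7→Sutton 5·24=120, C8→Sutton 7·13=91. Service 883; fixed 349; total 1232.
{Sutton, Orton}: service 622 + fixed 896 = 1518
{Orton}: service 1001 + fixed 547 = 1548
{Calder, Sutton, Orton}: C1→Sutton 3·12=36, C2→Sutton 4·21=84, C3→Sutton 13·14=182, C4→Orton 4·25=100, C5→Orton 6·15=90, C6→Sutton 2·15=30, C7→Orton 2·24=48, C8→Orton 4·13=52. Service 622; fixed 1797; total 2419.
No other subset beats 1232.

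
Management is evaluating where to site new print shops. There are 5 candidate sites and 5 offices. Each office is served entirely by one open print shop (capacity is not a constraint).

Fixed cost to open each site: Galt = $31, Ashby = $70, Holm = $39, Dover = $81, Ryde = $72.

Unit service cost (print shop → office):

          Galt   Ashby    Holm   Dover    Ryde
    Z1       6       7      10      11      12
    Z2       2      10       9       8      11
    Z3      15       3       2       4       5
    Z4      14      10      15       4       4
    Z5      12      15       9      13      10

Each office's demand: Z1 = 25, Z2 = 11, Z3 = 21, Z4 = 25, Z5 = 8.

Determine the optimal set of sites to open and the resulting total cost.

Open Galt, Holm and Ryde; minimum total cost 528.

For any fixed open set, each office goes to its cheapest open site; total = fixed + service.
{Galt, Holm, Ryde}: Z1→Galt 6·25=150, Z2→Galt 2·11=22, Z3→Holm 2·21=42, Z4→Ryde 4·25=100, Z5→Holm 9·8=72. Service 386; fixed 142; total 528.
{Galt, Holm, Dover}: Z1→Galt 6·25=150, Z2→Galt 2·11=22, Z3→Holm 2·21=42, Z4→Dover 4·25=100, Z5→Holm 9·8=72. Service 386; fixed 151; total 537.
{Galt, Ryde}: service 457 + fixed 103 = 560
{Galt, Ashby, Holm, Dover, Ryde}: service 386 + fixed 293 = 679
No other subset beats 528.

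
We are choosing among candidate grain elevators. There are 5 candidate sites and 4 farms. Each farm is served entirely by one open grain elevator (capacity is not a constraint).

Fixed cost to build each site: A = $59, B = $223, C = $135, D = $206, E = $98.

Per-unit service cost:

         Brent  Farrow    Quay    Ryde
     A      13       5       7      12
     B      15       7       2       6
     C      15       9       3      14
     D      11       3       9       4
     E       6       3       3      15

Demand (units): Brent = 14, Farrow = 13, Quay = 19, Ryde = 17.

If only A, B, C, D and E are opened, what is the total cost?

Total cost: 950

Each farm is assigned to its cheapest site among the open ones.
{A, B, C, D, E}: Brent→E 6·14=84, Farrow→D 3·13=39, Quay→B 2·19=38, Ryde→D 4·17=68. Service 229; fixed 721; total 950.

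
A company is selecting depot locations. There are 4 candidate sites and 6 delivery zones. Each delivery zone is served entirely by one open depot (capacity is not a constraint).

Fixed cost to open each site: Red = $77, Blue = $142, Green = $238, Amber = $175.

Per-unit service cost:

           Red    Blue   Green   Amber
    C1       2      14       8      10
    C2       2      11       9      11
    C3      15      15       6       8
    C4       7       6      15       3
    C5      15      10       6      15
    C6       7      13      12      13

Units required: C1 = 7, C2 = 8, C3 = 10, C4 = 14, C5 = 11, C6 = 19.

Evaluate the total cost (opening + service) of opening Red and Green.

Total cost: 702

Each delivery zone is assigned to its cheapest site among the open ones.
{Red, Green}: C1→Red 2·7=14, C2→Red 2·8=16, C3→Green 6·10=60, C4→Red 7·14=98, C5→Green 6·11=66, C6→Red 7·19=133. Service 387; fixed 315; total 702.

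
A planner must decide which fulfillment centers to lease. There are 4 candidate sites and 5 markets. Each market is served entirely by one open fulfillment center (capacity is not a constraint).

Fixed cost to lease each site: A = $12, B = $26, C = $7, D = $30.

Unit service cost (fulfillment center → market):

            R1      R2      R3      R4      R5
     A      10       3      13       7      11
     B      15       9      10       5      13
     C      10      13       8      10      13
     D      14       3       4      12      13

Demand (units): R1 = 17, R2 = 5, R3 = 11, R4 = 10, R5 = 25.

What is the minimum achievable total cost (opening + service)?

Minimum total cost: 616

For any fixed open set, each market goes to its cheapest open site; total = fixed + service.
{A, D}: R1→A 10·17=170, R2→A 3·5=15, R3→D 4·11=44, R4→A 7·10=70, R5→A 11·25=275. Service 574; fixed 42; total 616.
{A, B, D}: R1→A 10·17=170, R2→A 3·5=15, R3→D 4·11=44, R4→B 5·10=50, R5→A 11·25=275. Service 554; fixed 68; total 622.
{A, C, D}: service 574 + fixed 49 = 623
{A, B, C, D}: service 554 + fixed 75 = 629
(All 15 nonempty subsets were checked; A and D is lowest.)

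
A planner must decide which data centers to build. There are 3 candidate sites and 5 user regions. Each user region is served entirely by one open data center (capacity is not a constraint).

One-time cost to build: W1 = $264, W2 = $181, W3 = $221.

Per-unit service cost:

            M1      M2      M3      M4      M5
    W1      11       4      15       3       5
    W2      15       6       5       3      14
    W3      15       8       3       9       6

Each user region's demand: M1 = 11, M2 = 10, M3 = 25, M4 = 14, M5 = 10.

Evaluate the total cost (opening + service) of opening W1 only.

Total cost: 892

Each user region is assigned to its cheapest site among the open ones.
{W1}: M1→W1 11·11=121, M2→W1 4·10=40, M3→W1 15·25=375, M4→W1 3·14=42, M5→W1 5·10=50. Service 628; fixed 264; total 892.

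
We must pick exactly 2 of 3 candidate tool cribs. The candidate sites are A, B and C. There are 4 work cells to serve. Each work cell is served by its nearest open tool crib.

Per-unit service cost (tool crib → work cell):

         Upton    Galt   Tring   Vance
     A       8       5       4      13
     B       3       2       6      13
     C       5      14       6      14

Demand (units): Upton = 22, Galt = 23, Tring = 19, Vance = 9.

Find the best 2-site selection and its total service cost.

With exactly 2 open, each work cell uses its cheapest among the chosen.
{A, B}: Upton→B 3·22=66, Galt→B 2·23=46, Tring→A 4·19=76, Vance→A 13·9=117. Service cost 305.
{B, C}: service cost 343
{A, C}: service cost 418
Among all 3 size-2 choices, {A, B} is lowest.

Choose A and B; total service cost 305.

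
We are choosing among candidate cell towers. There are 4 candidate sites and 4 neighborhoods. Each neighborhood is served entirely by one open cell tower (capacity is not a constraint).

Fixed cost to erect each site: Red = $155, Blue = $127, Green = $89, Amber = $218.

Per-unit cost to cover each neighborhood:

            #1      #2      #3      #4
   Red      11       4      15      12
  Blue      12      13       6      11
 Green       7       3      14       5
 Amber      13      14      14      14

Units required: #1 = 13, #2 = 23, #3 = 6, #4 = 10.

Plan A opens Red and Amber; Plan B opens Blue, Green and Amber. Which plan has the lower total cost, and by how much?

Plan A: {Red, Amber}: #1→Red 11·13=143, #2→Red 4·23=92, #3→Amber 14·6=84, #4→Red 12·10=120. Service 439; fixed 373; total 812.
Plan B: {Blue, Green, Amber}: #1→Green 7·13=91, #2→Green 3·23=69, #3→Blue 6·6=36, #4→Green 5·10=50. Service 246; fixed 434; total 680.
Difference: |812 − 680| = 132.

Plan B is cheaper by 132.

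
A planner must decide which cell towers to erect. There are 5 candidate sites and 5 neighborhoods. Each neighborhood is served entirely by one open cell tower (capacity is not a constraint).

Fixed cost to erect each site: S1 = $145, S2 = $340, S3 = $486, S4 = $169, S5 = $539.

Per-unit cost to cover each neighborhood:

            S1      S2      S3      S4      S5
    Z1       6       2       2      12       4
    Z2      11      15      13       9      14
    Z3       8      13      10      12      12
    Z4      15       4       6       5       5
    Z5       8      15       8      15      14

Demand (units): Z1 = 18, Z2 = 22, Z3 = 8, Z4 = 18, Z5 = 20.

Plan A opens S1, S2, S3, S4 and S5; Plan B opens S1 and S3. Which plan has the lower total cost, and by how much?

Plan B is cheaper by 968.

Plan A: {S1, S2, S3, S4, S5}: Z1→S2 2·18=36, Z2→S4 9·22=198, Z3→S1 8·8=64, Z4→S2 4·18=72, Z5→S1 8·20=160. Service 530; fixed 1679; total 2209.
Plan B: {S1, S3}: Z1→S3 2·18=36, Z2→S1 11·22=242, Z3→S1 8·8=64, Z4→S3 6·18=108, Z5→S1 8·20=160. Service 610; fixed 631; total 1241.
Difference: |2209 − 1241| = 968.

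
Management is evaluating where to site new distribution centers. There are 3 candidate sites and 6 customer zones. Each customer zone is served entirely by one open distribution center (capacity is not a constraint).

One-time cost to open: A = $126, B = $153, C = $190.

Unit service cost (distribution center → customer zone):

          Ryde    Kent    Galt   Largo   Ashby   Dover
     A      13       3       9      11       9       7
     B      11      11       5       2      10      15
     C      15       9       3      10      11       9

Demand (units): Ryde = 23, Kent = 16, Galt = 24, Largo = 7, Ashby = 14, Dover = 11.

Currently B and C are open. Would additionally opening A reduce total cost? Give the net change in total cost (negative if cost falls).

Yes — net change −6 (cost falls by 6).

Current service cost with {B, C}: 722.
Adding A: each customer zone re-picks its cheapest; new service cost 590, saving 132.
Extra fixed cost: 126. Net change = 126 − 132 = -6.
(Totals: 1065 → 1059.)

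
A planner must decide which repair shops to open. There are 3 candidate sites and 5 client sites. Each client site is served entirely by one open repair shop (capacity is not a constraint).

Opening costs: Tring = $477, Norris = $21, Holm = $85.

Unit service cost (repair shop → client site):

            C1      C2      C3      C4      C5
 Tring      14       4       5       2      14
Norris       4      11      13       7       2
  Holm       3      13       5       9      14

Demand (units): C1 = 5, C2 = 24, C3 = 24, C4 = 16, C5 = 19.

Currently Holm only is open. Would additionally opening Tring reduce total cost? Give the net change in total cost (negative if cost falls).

Current service cost with {Holm}: 857.
Adding Tring: each client site re-picks its cheapest; new service cost 529, saving 328.
Extra fixed cost: 477. Net change = 477 − 328 = 149.
(Totals: 942 → 1091.)

No — net change +149 (cost rises by 149).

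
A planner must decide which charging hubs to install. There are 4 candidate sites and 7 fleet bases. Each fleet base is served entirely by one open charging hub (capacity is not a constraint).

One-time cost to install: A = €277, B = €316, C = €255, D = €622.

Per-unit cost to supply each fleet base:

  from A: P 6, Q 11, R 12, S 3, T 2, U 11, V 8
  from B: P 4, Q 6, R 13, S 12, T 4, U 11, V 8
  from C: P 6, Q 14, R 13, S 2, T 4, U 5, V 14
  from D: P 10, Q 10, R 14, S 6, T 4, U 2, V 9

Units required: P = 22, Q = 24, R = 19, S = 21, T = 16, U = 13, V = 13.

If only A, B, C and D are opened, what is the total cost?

Each fleet base is assigned to its cheapest site among the open ones.
{A, B, C, D}: P→B 4·22=88, Q→B 6·24=144, R→A 12·19=228, S→C 2·21=42, T→A 2·16=32, U→D 2·13=26, V→A 8·13=104. Service 664; fixed 1470; total 2134.

Total cost: 2134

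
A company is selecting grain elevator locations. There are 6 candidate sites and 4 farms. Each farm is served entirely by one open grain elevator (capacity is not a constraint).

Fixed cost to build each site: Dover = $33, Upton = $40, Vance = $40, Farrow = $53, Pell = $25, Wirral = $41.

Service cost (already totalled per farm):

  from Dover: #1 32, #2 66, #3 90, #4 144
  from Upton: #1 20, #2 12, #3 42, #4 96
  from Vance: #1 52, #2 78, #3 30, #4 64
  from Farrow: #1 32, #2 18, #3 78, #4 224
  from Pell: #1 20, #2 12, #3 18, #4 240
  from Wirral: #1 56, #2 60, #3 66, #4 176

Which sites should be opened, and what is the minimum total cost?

Open Vance and Pell; minimum total cost 179.

For any fixed open set, each farm goes to its cheapest open site; total = fixed + service.
{Vance, Pell}: #1→Pell 20, #2→Pell 12, #3→Pell 18, #4→Vance 64. Service 114; fixed 65; total 179.
{Upton, Vance}: service 126 + fixed 80 = 206
{Upton}: #1→Upton 20, #2→Upton 12, #3→Upton 42, #4→Upton 96. Service 170; fixed 40; total 210.
{Dover, Upton, Vance, Farrow, Pell, Wirral}: #1→Upton 20, #2→Upton 12, #3→Pell 18, #4→Vance 64. Service 114; fixed 232; total 346.
No other subset beats 179.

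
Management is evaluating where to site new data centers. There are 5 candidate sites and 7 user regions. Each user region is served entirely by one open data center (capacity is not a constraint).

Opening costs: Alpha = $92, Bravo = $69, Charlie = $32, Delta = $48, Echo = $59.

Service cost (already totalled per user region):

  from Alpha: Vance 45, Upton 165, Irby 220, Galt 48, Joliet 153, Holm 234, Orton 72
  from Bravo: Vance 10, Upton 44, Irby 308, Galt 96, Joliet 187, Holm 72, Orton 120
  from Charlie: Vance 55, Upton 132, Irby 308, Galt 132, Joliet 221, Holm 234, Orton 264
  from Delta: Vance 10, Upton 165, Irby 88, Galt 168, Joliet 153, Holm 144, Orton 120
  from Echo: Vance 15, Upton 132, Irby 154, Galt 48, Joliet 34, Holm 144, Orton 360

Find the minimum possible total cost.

For any fixed open set, each user region goes to its cheapest open site; total = fixed + service.
{Bravo, Delta, Echo}: Vance→Bravo 10, Upton→Bravo 44, Irby→Delta 88, Galt→Echo 48, Joliet→Echo 34, Holm→Bravo 72, Orton→Bravo 120. Service 416; fixed 176; total 592.
{Bravo, Echo}: Vance→Bravo 10, Upton→Bravo 44, Irby→Echo 154, Galt→Echo 48, Joliet→Echo 34, Holm→Bravo 72, Orton→Bravo 120. Service 482; fixed 128; total 610.
{Bravo, Charlie, Delta, Echo}: service 416 + fixed 208 = 624
{Alpha, Bravo, Charlie, Delta, Echo}: service 368 + fixed 300 = 668
No other subset beats 592.

Minimum total cost: 592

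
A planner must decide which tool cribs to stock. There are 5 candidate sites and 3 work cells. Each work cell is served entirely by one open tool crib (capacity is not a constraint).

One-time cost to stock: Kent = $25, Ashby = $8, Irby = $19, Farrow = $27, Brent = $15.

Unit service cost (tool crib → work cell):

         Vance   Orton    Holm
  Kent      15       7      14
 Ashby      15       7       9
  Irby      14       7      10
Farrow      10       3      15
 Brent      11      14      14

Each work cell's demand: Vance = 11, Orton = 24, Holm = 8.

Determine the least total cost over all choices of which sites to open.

Minimum total cost: 289

For any fixed open set, each work cell goes to its cheapest open site; total = fixed + service.
{Ashby, Farrow}: Vance→Farrow 10·11=110, Orton→Farrow 3·24=72, Holm→Ashby 9·8=72. Service 254; fixed 35; total 289.
{Ashby, Farrow, Brent}: Vance→Farrow 10·11=110, Orton→Farrow 3·24=72, Holm→Ashby 9·8=72. Service 254; fixed 50; total 304.
{Ashby, Irby, Farrow}: service 254 + fixed 54 = 308
{Kent, Ashby, Irby, Farrow, Brent}: service 254 + fixed 94 = 348
No other subset beats 289.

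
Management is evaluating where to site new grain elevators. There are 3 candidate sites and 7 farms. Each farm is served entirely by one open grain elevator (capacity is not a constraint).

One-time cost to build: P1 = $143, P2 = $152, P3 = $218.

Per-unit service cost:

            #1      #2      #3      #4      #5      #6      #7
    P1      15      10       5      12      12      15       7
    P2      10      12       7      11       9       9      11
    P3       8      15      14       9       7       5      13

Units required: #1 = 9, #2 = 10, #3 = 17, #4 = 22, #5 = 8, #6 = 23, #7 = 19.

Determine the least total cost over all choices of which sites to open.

Minimum total cost: 1120

For any fixed open set, each farm goes to its cheapest open site; total = fixed + service.
{P1, P3}: #1→P3 8·9=72, #2→P1 10·10=100, #3→P1 5·17=85, #4→P3 9·22=198, #5→P3 7·8=56, #6→P3 5·23=115, #7→P1 7·19=133. Service 759; fixed 361; total 1120.
{P2}: service 1059 + fixed 152 = 1211
{P1, P2}: #1→P2 10·9=90, #2→P1 10·10=100, #3→P1 5·17=85, #4→P2 11·22=242, #5→P2 9·8=72, #6→P2 9·23=207, #7→P1 7·19=133. Service 929; fixed 295; total 1224.
{P1, P2, P3}: #1→P3 8·9=72, #2→P1 10·10=100, #3→P1 5·17=85, #4→P3 9·22=198, #5→P3 7·8=56, #6→P3 5·23=115, #7→P1 7·19=133. Service 759; fixed 513; total 1272.
(All 7 nonempty subsets were checked; P1 and P3 is lowest.)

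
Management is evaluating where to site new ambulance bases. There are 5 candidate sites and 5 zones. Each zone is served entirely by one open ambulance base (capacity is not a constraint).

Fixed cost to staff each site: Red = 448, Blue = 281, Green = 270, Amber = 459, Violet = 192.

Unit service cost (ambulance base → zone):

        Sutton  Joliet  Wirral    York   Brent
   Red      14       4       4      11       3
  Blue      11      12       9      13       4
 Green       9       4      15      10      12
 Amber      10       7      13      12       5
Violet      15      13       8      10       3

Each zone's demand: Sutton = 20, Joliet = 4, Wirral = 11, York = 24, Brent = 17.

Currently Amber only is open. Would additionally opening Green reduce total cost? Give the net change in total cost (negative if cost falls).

Current service cost with {Amber}: 744.
Adding Green: each zone re-picks its cheapest; new service cost 664, saving 80.
Extra fixed cost: 270. Net change = 270 − 80 = 190.
(Totals: 1203 → 1393.)

No — net change +190 (cost rises by 190).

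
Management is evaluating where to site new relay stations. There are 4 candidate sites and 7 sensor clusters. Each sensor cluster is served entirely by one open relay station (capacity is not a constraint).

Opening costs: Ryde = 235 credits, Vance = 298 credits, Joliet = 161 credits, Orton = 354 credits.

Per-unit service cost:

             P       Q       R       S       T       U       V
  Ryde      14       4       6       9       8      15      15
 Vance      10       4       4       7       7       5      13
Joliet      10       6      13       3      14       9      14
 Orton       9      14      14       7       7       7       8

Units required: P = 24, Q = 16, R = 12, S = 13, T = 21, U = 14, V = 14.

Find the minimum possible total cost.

Minimum total cost: 1140

For any fixed open set, each sensor cluster goes to its cheapest open site; total = fixed + service.
{Vance}: P→Vance 10·24=240, Q→Vance 4·16=64, R→Vance 4·12=48, S→Vance 7·13=91, T→Vance 7·21=147, U→Vance 5·14=70, V→Vance 13·14=182. Service 842; fixed 298; total 1140.
{Vance, Joliet}: service 790 + fixed 459 = 1249
{Ryde, Joliet}: P→Joliet 10·24=240, Q→Ryde 4·16=64, R→Ryde 6·12=72, S→Joliet 3·13=39, T→Ryde 8·21=168, U→Joliet 9·14=126, V→Joliet 14·14=196. Service 905; fixed 396; total 1301.
{Ryde, Vance, Joliet, Orton}: service 696 + fixed 1048 = 1744
No other subset beats 1140.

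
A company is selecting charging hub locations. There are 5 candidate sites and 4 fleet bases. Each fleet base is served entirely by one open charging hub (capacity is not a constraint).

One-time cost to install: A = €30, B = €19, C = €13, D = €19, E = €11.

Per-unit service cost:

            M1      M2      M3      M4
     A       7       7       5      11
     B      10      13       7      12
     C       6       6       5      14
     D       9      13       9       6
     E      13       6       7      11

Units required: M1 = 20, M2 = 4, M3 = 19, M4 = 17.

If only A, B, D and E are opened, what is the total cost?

Each fleet base is assigned to its cheapest site among the open ones.
{A, B, D, E}: M1→A 7·20=140, M2→E 6·4=24, M3→A 5·19=95, M4→D 6·17=102. Service 361; fixed 79; total 440.

Total cost: 440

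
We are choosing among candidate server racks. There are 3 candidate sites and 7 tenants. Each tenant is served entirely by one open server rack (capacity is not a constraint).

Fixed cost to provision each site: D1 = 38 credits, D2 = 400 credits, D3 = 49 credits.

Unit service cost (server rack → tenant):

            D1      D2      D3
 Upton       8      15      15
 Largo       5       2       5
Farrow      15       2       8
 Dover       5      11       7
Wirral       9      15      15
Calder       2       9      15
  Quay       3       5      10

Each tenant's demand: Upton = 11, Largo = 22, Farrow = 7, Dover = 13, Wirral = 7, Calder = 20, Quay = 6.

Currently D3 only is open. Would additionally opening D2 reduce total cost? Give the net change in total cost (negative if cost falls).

Current service cost with {D3}: 887.
Adding D2: each tenant re-picks its cheapest; new service cost 629, saving 258.
Extra fixed cost: 400. Net change = 400 − 258 = 142.
(Totals: 936 → 1078.)

No — net change +142 (cost rises by 142).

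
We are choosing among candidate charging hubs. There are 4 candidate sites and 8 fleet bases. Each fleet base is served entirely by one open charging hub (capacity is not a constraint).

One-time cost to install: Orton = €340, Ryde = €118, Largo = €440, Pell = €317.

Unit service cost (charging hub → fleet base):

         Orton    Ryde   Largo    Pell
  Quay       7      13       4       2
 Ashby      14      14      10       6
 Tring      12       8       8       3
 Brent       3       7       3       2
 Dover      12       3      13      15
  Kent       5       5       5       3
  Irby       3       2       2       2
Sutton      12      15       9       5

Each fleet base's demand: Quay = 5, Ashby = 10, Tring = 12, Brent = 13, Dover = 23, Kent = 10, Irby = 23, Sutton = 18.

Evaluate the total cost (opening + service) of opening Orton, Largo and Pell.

Total cost: 1671

Each fleet base is assigned to its cheapest site among the open ones.
{Orton, Largo, Pell}: Quay→Pell 2·5=10, Ashby→Pell 6·10=60, Tring→Pell 3·12=36, Brent→Pell 2·13=26, Dover→Orton 12·23=276, Kent→Pell 3·10=30, Irby→Largo 2·23=46, Sutton→Pell 5·18=90. Service 574; fixed 1097; total 1671.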